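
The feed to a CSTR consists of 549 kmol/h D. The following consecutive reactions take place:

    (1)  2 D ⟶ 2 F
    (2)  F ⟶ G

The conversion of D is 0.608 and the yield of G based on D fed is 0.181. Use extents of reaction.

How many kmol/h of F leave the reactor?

234 kmol/h

Conversion of D: D consumed = 2ξ₁ = 0.608 × 549 → ξ₁ = 166.9 kmol/h.
Yield of G: 1ξ₂ / 549 = 0.181 → ξ₂ = 99.37 kmol/h.
Outlet amounts (n = n₀ + Σ ν·ξ):
  D: 549 − 2(166.9) = 215.2
  F: 0 + 2(166.9) − 1(99.37) = 234.4
  G: 0 + 1(99.37) = 99.37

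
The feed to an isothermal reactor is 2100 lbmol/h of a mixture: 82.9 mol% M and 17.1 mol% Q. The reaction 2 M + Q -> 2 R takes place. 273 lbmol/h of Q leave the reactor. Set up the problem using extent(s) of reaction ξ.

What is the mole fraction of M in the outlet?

0.779

For Q: n = n₀ − 1ξ → 273 = 359.1 − 1ξ, giving ξ = 86.1 lbmol/h.
Outlet amounts (n = n₀ + ν ξ):
  M: 1741 − 2(86.1) = 1569
  Q: 359.1 − 1(86.1) = 273
  R: 0 + 2(86.1) = 172.2
Total out = 2014 lbmol/h; y_M = 1569 / 2014 = 0.7789.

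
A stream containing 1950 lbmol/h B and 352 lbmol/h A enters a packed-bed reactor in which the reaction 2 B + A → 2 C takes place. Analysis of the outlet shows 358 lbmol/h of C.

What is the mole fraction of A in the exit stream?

0.0815

For C: n = n₀ + 2ξ → 358 = 0 + 2ξ, giving ξ = 179 lbmol/h.
Outlet amounts (n = n₀ + ν ξ):
  B: 1950 − 2(179) = 1592
  A: 352 − 1(179) = 173
  C: 0 + 2(179) = 358
Total out = 2123 lbmol/h; y_A = 173 / 2123 = 0.08149.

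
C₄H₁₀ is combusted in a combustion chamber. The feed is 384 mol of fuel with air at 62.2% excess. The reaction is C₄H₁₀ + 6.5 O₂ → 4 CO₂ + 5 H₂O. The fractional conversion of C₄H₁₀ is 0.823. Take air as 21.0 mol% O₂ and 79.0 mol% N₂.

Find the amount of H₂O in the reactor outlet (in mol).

1580 mol

Stoichiometric O₂ = 6.5 × 384 = 2496 mol; O₂ fed = 2496 × 1.622 = 4049 mol.
N₂ fed = 4049 × 79/21 = 15230 mol.
Fuel reacted = 0.823 × 384 → ξ = 316 mol.
Outlet (n = n₀ + ν ξ):
  C₄H₁₀: 384 − 1(316) = 67.97
  O₂: 4049 − 6.5(316) = 1994
  N₂: 15230 (inert)
  CO₂: 0 + 4(316) = 1264
  H₂O: 0 + 5(316) = 1580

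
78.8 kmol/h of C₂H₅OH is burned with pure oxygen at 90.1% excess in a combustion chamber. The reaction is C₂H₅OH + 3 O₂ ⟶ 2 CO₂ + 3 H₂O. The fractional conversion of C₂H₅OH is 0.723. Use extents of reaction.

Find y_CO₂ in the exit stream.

Stoichiometric O₂ = 3 × 78.8 = 236.4 kmol/h; O₂ fed = 236.4 × 1.901 = 449.4 kmol/h.
Fuel reacted = 0.723 × 78.8 → ξ = 56.97 kmol/h.
Outlet (n = n₀ + ν ξ):
  C₂H₅OH: 78.8 − 1(56.97) = 21.83
  O₂: 449.4 − 3(56.97) = 278.5
  CO₂: 0 + 2(56.97) = 113.9
  H₂O: 0 + 3(56.97) = 170.9
Total out = 585.2 kmol/h; y_CO₂ = 113.9 / 585.2 = 0.1947.

0.195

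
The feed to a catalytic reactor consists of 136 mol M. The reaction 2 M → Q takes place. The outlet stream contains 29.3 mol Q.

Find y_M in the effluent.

For Q: n = n₀ + 1ξ → 29.3 = 0 + 1ξ, giving ξ = 29.3 mol.
Outlet amounts (n = n₀ + ν ξ):
  M: 136 − 2(29.3) = 77.4
  Q: 0 + 1(29.3) = 29.3
Total out = 106.7 mol; y_M = 77.4 / 106.7 = 0.7254.

0.725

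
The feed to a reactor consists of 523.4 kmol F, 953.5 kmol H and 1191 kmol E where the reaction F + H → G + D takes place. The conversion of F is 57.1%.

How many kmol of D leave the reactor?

299 kmol

F reacted = 0.571 × 523.4 = 298.9 kmol; ν_F = −1, so ξ = 298.9/1 = 298.9 kmol.
Outlet amounts (n = n₀ + ν ξ):
  F: 523.4 − 1(298.9) = 224.5
  H: 953.5 − 1(298.9) = 654.6
  G: 0 + 1(298.9) = 298.9
  D: 0 + 1(298.9) = 298.9
  E: 1191 (inert)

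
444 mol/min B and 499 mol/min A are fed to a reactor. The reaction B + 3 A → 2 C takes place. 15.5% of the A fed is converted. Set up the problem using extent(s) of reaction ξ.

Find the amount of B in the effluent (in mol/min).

A reacted = 0.155 × 499 = 77.34 mol/min; ν_A = −3, so ξ = 77.34/3 = 25.78 mol/min.
Outlet amounts (n = n₀ + ν ξ):
  B: 444 − 1(25.78) = 418.2
  A: 499 − 3(25.78) = 421.7
  C: 0 + 2(25.78) = 51.56

418 mol/min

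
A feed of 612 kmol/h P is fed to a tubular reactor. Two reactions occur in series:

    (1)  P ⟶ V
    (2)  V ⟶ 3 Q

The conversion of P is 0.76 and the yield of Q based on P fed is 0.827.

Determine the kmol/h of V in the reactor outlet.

Conversion of P: P consumed = 1ξ₁ = 0.76 × 612 → ξ₁ = 465.1 kmol/h.
Yield of Q: 3ξ₂ / 612 = 0.827 → ξ₂ = 168.7 kmol/h.
Outlet amounts (n = n₀ + Σ ν·ξ):
  P: 612 − 1(465.1) = 146.9
  V: 0 + 1(465.1) − 1(168.7) = 296.4
  Q: 0 + 3(168.7) = 506.1

296 kmol/h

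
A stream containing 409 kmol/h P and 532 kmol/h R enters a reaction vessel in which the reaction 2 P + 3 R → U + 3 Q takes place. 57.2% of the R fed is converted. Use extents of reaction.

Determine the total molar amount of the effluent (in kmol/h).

840 kmol/h

R reacted = 0.572 × 532 = 304.3 kmol/h; ν_R = −3, so ξ = 304.3/3 = 101.4 kmol/h.
Outlet amounts (n = n₀ + ν ξ):
  P: 409 − 2(101.4) = 206.1
  R: 532 − 3(101.4) = 227.7
  U: 0 + 1(101.4) = 101.4
  Q: 0 + 3(101.4) = 304.3
Total out = 206.1 + 227.7 + 101.4 + 304.3 = 839.6 kmol/h.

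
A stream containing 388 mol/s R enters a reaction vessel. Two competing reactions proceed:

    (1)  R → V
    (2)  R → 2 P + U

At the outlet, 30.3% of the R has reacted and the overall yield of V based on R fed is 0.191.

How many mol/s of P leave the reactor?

86.9 mol/s

Yield of V: 1ξ₁ / 388 = 0.191 → ξ₁ = 74.11 mol/s.
Conversion of R: 1ξ₁ + 1ξ₂ = 0.303 × 388 = 117.6 → ξ₂ = 43.46 mol/s.
Outlet amounts (n = n₀ + Σ ν·ξ):
  R: 388 − 1(74.11) − 1(43.46) = 270.4
  V: 0 + 1(74.11) = 74.11
  P: 0 + 2(43.46) = 86.91
  U: 0 + 1(43.46) = 43.46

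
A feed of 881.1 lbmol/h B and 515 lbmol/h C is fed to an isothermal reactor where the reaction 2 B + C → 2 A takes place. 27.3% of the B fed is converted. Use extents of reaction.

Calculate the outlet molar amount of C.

B reacted = 0.273 × 881.1 = 240.5 lbmol/h; ν_B = −2, so ξ = 240.5/2 = 120.3 lbmol/h.
Outlet amounts (n = n₀ + ν ξ):
  B: 881.1 − 2(120.3) = 640.6
  C: 515 − 1(120.3) = 394.7
  A: 0 + 2(120.3) = 240.5

395 lbmol/h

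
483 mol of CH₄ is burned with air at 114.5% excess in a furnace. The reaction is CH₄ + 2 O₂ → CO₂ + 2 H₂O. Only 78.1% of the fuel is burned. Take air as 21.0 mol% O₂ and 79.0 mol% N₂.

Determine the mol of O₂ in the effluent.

1320 mol

Stoichiometric O₂ = 2 × 483 = 966 mol; O₂ fed = 966 × 2.145 = 2072 mol.
N₂ fed = 2072 × 79/21 = 7795 mol.
Fuel reacted = 0.781 × 483 → ξ = 377.2 mol.
Outlet (n = n₀ + ν ξ):
  CH₄: 483 − 1(377.2) = 105.8
  O₂: 2072 − 2(377.2) = 1318
  N₂: 7795 (inert)
  CO₂: 0 + 1(377.2) = 377.2
  H₂O: 0 + 2(377.2) = 754.4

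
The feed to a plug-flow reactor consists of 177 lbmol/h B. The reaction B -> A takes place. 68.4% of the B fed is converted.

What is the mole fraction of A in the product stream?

B reacted = 0.684 × 177 = 121.1 lbmol/h; ν_B = −1, so ξ = 121.1/1 = 121.1 lbmol/h.
Outlet amounts (n = n₀ + ν ξ):
  B: 177 − 1(121.1) = 55.93
  A: 0 + 1(121.1) = 121.1
Total out = 177 lbmol/h; y_A = 121.1 / 177 = 0.684.

0.684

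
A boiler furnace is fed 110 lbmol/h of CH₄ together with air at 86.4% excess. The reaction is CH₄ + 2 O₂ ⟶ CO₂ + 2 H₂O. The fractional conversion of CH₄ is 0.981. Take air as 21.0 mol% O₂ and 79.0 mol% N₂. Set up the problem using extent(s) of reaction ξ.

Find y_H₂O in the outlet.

Stoichiometric O₂ = 2 × 110 = 220 lbmol/h; O₂ fed = 220 × 1.864 = 410.1 lbmol/h.
N₂ fed = 410.1 × 79/21 = 1543 lbmol/h.
Fuel reacted = 0.981 × 110 → ξ = 107.9 lbmol/h.
Outlet (n = n₀ + ν ξ):
  CH₄: 110 − 1(107.9) = 2.09
  O₂: 410.1 − 2(107.9) = 194.3
  N₂: 1543 (inert)
  CO₂: 0 + 1(107.9) = 107.9
  H₂O: 0 + 2(107.9) = 215.8
Total out = 2063 lbmol/h; y_H₂O = 215.8 / 2063 = 0.1046.

0.105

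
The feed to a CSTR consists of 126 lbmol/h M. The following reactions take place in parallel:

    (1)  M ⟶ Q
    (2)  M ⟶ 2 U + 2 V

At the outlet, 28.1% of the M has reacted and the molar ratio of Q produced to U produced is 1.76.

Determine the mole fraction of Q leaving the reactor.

Conversion of M: M consumed = 0.281 × 126 = 35.41 lbmol/h = 1ξ₁ + 1ξ₂.
Selectivity: 1ξ₁ / (2ξ₂) = 1.76 → ξ₁ = 3.52 ξ₂.
Substitute: (1·3.52 + 1) ξ₂ = 35.41 → ξ₂ = 7.833 lbmol/h, ξ₁ = 27.57 lbmol/h.
Outlet amounts (n = n₀ + Σ ν·ξ):
  M: 126 − 1(27.57) − 1(7.833) = 90.59
  Q: 0 + 1(27.57) = 27.57
  U: 0 + 2(7.833) = 15.67
  V: 0 + 2(7.833) = 15.67
Total out = 149.5 lbmol/h; y_Q = 27.57 / 149.5 = 0.1844.

0.184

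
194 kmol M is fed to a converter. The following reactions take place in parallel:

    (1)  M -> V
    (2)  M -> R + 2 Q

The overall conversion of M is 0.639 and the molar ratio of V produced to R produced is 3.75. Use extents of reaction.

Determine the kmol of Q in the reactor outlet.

Conversion of M: M consumed = 0.639 × 194 = 124 kmol = 1ξ₁ + 1ξ₂.
Selectivity: 1ξ₁ / (1ξ₂) = 3.75 → ξ₁ = 3.75 ξ₂.
Substitute: (1·3.75 + 1) ξ₂ = 124 → ξ₂ = 26.1 kmol, ξ₁ = 97.87 kmol.
Outlet amounts (n = n₀ + Σ ν·ξ):
  M: 194 − 1(97.87) − 1(26.1) = 70.03
  V: 0 + 1(97.87) = 97.87
  R: 0 + 1(26.1) = 26.1
  Q: 0 + 2(26.1) = 52.2

52.2 kmol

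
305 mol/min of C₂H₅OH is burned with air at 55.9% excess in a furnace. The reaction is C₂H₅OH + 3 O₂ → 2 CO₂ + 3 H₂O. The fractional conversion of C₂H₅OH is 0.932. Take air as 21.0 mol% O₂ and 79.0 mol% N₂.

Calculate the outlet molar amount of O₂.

Stoichiometric O₂ = 3 × 305 = 915 mol/min; O₂ fed = 915 × 1.559 = 1426 mol/min.
N₂ fed = 1426 × 79/21 = 5366 mol/min.
Fuel reacted = 0.932 × 305 → ξ = 284.3 mol/min.
Outlet (n = n₀ + ν ξ):
  C₂H₅OH: 305 − 1(284.3) = 20.74
  O₂: 1426 − 3(284.3) = 573.7
  N₂: 5366 (inert)
  CO₂: 0 + 2(284.3) = 568.5
  H₂O: 0 + 3(284.3) = 852.8

574 mol/min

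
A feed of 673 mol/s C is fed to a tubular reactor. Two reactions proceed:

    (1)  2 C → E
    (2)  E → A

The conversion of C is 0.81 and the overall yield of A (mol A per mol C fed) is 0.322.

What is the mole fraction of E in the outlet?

Conversion of C: C consumed = 2ξ₁ = 0.81 × 673 → ξ₁ = 272.6 mol/s.
Yield of A: 1ξ₂ / 673 = 0.322 → ξ₂ = 216.7 mol/s.
Outlet amounts (n = n₀ + Σ ν·ξ):
  C: 673 − 2(272.6) = 127.9
  E: 0 + 1(272.6) − 1(216.7) = 55.86
  A: 0 + 1(216.7) = 216.7
Total out = 400.4 mol/s; y_E = 55.86 / 400.4 = 0.1395.

0.139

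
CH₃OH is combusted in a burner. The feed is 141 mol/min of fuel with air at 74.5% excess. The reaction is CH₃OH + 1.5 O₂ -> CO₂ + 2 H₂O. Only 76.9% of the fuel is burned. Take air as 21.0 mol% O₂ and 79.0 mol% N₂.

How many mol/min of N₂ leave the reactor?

Stoichiometric O₂ = 1.5 × 141 = 211.5 mol/min; O₂ fed = 211.5 × 1.745 = 369.1 mol/min.
N₂ fed = 369.1 × 79/21 = 1388 mol/min.
Fuel reacted = 0.769 × 141 → ξ = 108.4 mol/min.
Outlet (n = n₀ + ν ξ):
  CH₃OH: 141 − 1(108.4) = 32.57
  O₂: 369.1 − 1.5(108.4) = 206.4
  N₂: 1388 (inert)
  CO₂: 0 + 1(108.4) = 108.4
  H₂O: 0 + 2(108.4) = 216.9

1390 mol/min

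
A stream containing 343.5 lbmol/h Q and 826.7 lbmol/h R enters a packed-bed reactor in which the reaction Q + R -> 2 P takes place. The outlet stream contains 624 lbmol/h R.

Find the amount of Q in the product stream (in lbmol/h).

141 lbmol/h

For R: n = n₀ − 1ξ → 624 = 826.7 − 1ξ, giving ξ = 202.7 lbmol/h.
Outlet amounts (n = n₀ + ν ξ):
  Q: 343.5 − 1(202.7) = 140.8
  R: 826.7 − 1(202.7) = 624
  P: 0 + 2(202.7) = 405.4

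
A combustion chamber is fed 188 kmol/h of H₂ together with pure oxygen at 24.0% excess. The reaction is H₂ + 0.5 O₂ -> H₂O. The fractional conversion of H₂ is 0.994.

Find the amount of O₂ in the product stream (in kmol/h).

Stoichiometric O₂ = 0.5 × 188 = 94 kmol/h; O₂ fed = 94 × 1.240 = 116.6 kmol/h.
Fuel reacted = 0.994 × 188 → ξ = 186.9 kmol/h.
Outlet (n = n₀ + ν ξ):
  H₂: 188 − 1(186.9) = 1.128
  O₂: 116.6 − 0.5(186.9) = 23.12
  H₂O: 0 + 1(186.9) = 186.9

23.1 kmol/h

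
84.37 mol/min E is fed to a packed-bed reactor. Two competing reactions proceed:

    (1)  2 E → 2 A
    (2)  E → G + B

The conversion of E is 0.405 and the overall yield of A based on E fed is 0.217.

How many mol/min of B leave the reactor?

Yield of A: 2ξ₁ / 84.37 = 0.217 → ξ₁ = 9.154 mol/min.
Conversion of E: 2ξ₁ + 1ξ₂ = 0.405 × 84.37 = 34.17 → ξ₂ = 15.86 mol/min.
Outlet amounts (n = n₀ + Σ ν·ξ):
  E: 84.37 − 2(9.154) − 1(15.86) = 50.2
  A: 0 + 2(9.154) = 18.31
  G: 0 + 1(15.86) = 15.86
  B: 0 + 1(15.86) = 15.86

15.9 mol/min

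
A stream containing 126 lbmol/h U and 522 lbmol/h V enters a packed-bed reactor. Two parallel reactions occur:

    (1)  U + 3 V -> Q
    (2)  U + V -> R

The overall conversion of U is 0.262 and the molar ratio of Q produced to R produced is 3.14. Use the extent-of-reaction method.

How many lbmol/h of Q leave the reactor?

25 lbmol/h

Conversion of U: U consumed = 0.262 × 126 = 33.01 lbmol/h = 1ξ₁ + 1ξ₂.
Selectivity: 1ξ₁ / (1ξ₂) = 3.14 → ξ₁ = 3.14 ξ₂.
Substitute: (1·3.14 + 1) ξ₂ = 33.01 → ξ₂ = 7.974 lbmol/h, ξ₁ = 25.04 lbmol/h.
Outlet amounts (n = n₀ + Σ ν·ξ):
  U: 126 − 1(25.04) − 1(7.974) = 92.99
  V: 522 − 3(25.04) − 1(7.974) = 438.9
  Q: 0 + 1(25.04) = 25.04
  R: 0 + 1(7.974) = 7.974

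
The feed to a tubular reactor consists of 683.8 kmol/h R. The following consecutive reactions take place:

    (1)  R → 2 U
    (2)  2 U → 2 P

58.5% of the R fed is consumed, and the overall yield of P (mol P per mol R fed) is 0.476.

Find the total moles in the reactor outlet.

1080 kmol/h

Conversion of R: R consumed = 1ξ₁ = 0.585 × 683.8 → ξ₁ = 400 kmol/h.
Yield of P: 2ξ₂ / 683.8 = 0.476 → ξ₂ = 162.7 kmol/h.
Outlet amounts (n = n₀ + Σ ν·ξ):
  R: 683.8 − 1(400) = 283.8
  U: 0 + 2(400) − 2(162.7) = 474.6
  P: 0 + 2(162.7) = 325.5
Total out = 283.8 + 474.6 + 325.5 = 1084 kmol/h.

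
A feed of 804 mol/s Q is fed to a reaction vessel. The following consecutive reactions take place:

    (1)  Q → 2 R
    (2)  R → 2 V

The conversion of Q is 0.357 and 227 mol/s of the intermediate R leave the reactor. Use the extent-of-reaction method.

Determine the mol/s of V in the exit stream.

Conversion of Q: Q consumed = 1ξ₁ = 0.357 × 804 → ξ₁ = 287 mol/s.
R balance: n_R = 0 + 2ξ₁ − 1ξ₂ = 227 → ξ₂ = (2·287 − 227)/1 = 347.1 mol/s.
Outlet amounts (n = n₀ + Σ ν·ξ):
  Q: 804 − 1(287) = 517
  R: 0 + 2(287) − 1(347.1) = 227
  V: 0 + 2(347.1) = 694.1

694 mol/s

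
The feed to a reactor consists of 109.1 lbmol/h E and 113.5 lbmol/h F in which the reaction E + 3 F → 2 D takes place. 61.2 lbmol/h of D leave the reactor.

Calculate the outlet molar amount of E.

For D: n = n₀ + 2ξ → 61.2 = 0 + 2ξ, giving ξ = 30.6 lbmol/h.
Outlet amounts (n = n₀ + ν ξ):
  E: 109.1 − 1(30.6) = 78.5
  F: 113.5 − 3(30.6) = 21.7
  D: 0 + 2(30.6) = 61.2

78.5 lbmol/h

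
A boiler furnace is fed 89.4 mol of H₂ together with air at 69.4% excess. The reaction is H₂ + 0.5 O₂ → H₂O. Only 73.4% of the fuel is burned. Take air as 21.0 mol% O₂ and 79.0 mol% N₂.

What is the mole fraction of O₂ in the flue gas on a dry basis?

Stoichiometric O₂ = 0.5 × 89.4 = 44.7 mol; O₂ fed = 44.7 × 1.694 = 75.72 mol.
N₂ fed = 75.72 × 79/21 = 284.9 mol.
Fuel reacted = 0.734 × 89.4 → ξ = 65.62 mol.
Outlet (n = n₀ + ν ξ):
  H₂: 89.4 − 1(65.62) = 23.78
  O₂: 75.72 − 0.5(65.62) = 42.91
  N₂: 284.9 (inert)
  H₂O: 0 + 1(65.62) = 65.62
Dry total = 351.6 mol; y_O₂ (dry) = 42.91 / 351.6 = 0.1221.

0.122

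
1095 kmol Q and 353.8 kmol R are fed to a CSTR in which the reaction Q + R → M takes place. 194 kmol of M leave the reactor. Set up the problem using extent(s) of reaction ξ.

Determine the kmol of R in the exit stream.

For M: n = n₀ + 1ξ → 194 = 0 + 1ξ, giving ξ = 194 kmol.
Outlet amounts (n = n₀ + ν ξ):
  Q: 1095 − 1(194) = 901
  R: 353.8 − 1(194) = 159.8
  M: 0 + 1(194) = 194

160 kmol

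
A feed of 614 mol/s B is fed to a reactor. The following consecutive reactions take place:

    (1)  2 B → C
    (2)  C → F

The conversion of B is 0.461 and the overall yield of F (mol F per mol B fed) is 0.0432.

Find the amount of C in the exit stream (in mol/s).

115 mol/s

Conversion of B: B consumed = 2ξ₁ = 0.461 × 614 → ξ₁ = 141.5 mol/s.
Yield of F: 1ξ₂ / 614 = 0.0432 → ξ₂ = 26.52 mol/s.
Outlet amounts (n = n₀ + Σ ν·ξ):
  B: 614 − 2(141.5) = 330.9
  C: 0 + 1(141.5) − 1(26.52) = 115
  F: 0 + 1(26.52) = 26.52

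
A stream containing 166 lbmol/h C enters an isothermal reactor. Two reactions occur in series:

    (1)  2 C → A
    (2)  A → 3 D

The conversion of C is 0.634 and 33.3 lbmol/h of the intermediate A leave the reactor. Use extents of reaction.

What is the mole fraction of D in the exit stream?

0.381

Conversion of C: C consumed = 2ξ₁ = 0.634 × 166 → ξ₁ = 52.62 lbmol/h.
A balance: n_A = 0 + 1ξ₁ − 1ξ₂ = 33.3 → ξ₂ = (1·52.62 − 33.3)/1 = 19.32 lbmol/h.
Outlet amounts (n = n₀ + Σ ν·ξ):
  C: 166 − 2(52.62) = 60.76
  A: 0 + 1(52.62) − 1(19.32) = 33.3
  D: 0 + 3(19.32) = 57.97
Total out = 152 lbmol/h; y_D = 57.97 / 152 = 0.3813.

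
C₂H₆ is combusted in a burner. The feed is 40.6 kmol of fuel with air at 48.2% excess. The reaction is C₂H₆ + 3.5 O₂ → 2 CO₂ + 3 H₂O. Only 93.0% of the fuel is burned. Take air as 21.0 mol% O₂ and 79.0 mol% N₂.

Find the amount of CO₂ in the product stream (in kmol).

Stoichiometric O₂ = 3.5 × 40.6 = 142.1 kmol; O₂ fed = 142.1 × 1.482 = 210.6 kmol.
N₂ fed = 210.6 × 79/21 = 792.2 kmol.
Fuel reacted = 0.93 × 40.6 → ξ = 37.76 kmol.
Outlet (n = n₀ + ν ξ):
  C₂H₆: 40.6 − 1(37.76) = 2.842
  O₂: 210.6 − 3.5(37.76) = 78.44
  N₂: 792.2 (inert)
  CO₂: 0 + 2(37.76) = 75.52
  H₂O: 0 + 3(37.76) = 113.3

75.5 kmol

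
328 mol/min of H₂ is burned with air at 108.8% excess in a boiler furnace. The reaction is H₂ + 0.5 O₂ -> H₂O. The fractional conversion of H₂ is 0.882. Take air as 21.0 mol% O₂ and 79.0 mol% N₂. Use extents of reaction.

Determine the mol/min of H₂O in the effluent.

289 mol/min

Stoichiometric O₂ = 0.5 × 328 = 164 mol/min; O₂ fed = 164 × 2.088 = 342.4 mol/min.
N₂ fed = 342.4 × 79/21 = 1288 mol/min.
Fuel reacted = 0.882 × 328 → ξ = 289.3 mol/min.
Outlet (n = n₀ + ν ξ):
  H₂: 328 − 1(289.3) = 38.7
  O₂: 342.4 − 0.5(289.3) = 197.8
  N₂: 1288 (inert)
  H₂O: 0 + 1(289.3) = 289.3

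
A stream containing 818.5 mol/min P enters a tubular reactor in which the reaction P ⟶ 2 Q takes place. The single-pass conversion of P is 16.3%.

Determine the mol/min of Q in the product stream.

267 mol/min

P reacted = 0.163 × 818.5 = 133.4 mol/min; ν_P = −1, so ξ = 133.4/1 = 133.4 mol/min.
Outlet amounts (n = n₀ + ν ξ):
  P: 818.5 − 1(133.4) = 685.1
  Q: 0 + 2(133.4) = 266.8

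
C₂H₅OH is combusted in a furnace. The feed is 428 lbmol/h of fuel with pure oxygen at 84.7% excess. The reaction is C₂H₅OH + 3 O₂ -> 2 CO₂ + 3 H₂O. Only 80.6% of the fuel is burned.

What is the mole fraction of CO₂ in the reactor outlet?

Stoichiometric O₂ = 3 × 428 = 1284 lbmol/h; O₂ fed = 1284 × 1.847 = 2372 lbmol/h.
Fuel reacted = 0.806 × 428 → ξ = 345 lbmol/h.
Outlet (n = n₀ + ν ξ):
  C₂H₅OH: 428 − 1(345) = 83.03
  O₂: 2372 − 3(345) = 1337
  CO₂: 0 + 2(345) = 689.9
  H₂O: 0 + 3(345) = 1035
Total out = 3145 lbmol/h; y_CO₂ = 689.9 / 3145 = 0.2194.

0.219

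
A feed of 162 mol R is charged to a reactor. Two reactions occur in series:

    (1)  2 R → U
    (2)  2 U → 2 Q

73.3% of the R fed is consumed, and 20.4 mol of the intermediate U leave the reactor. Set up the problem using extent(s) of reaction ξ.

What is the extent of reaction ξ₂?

ξ₂ = 19.5 mol

Conversion of R: R consumed = 2ξ₁ = 0.733 × 162 → ξ₁ = 59.37 mol.
U balance: n_U = 0 + 1ξ₁ − 2ξ₂ = 20.4 → ξ₂ = (1·59.37 − 20.4)/2 = 19.49 mol.
Outlet amounts (n = n₀ + Σ ν·ξ):
  R: 162 − 2(59.37) = 43.25
  U: 0 + 1(59.37) − 2(19.49) = 20.4
  Q: 0 + 2(19.49) = 38.97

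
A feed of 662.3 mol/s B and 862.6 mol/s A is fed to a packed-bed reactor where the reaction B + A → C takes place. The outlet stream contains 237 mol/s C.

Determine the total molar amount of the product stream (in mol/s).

For C: n = n₀ + 1ξ → 237 = 0 + 1ξ, giving ξ = 237 mol/s.
Outlet amounts (n = n₀ + ν ξ):
  B: 662.3 − 1(237) = 425.3
  A: 862.6 − 1(237) = 625.6
  C: 0 + 1(237) = 237
Total out = 425.3 + 625.6 + 237 = 1288 mol/s.

1290 mol/s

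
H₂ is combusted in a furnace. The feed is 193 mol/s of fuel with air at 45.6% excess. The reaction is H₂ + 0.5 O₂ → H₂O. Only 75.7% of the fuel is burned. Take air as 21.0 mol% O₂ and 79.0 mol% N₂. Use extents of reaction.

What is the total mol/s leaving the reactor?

Stoichiometric O₂ = 0.5 × 193 = 96.5 mol/s; O₂ fed = 96.5 × 1.456 = 140.5 mol/s.
N₂ fed = 140.5 × 79/21 = 528.6 mol/s.
Fuel reacted = 0.757 × 193 → ξ = 146.1 mol/s.
Outlet (n = n₀ + ν ξ):
  H₂: 193 − 1(146.1) = 46.9
  O₂: 140.5 − 0.5(146.1) = 67.45
  N₂: 528.6 (inert)
  H₂O: 0 + 1(146.1) = 146.1
Total out = 46.9 + 67.45 + 528.6 + 146.1 = 789 mol/s.

789 mol/s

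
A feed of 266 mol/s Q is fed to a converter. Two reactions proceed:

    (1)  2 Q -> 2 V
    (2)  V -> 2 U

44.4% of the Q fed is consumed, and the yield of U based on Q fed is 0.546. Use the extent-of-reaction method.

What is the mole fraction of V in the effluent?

Conversion of Q: Q consumed = 2ξ₁ = 0.444 × 266 → ξ₁ = 59.05 mol/s.
Yield of U: 2ξ₂ / 266 = 0.546 → ξ₂ = 72.62 mol/s.
Outlet amounts (n = n₀ + Σ ν·ξ):
  Q: 266 − 2(59.05) = 147.9
  V: 0 + 2(59.05) − 1(72.62) = 45.49
  U: 0 + 2(72.62) = 145.2
Total out = 338.6 mol/s; y_V = 45.49 / 338.6 = 0.1343.

0.134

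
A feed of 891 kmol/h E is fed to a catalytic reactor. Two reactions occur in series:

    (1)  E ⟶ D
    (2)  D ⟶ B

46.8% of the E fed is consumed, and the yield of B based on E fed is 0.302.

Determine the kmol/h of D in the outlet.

Conversion of E: E consumed = 1ξ₁ = 0.468 × 891 → ξ₁ = 417 kmol/h.
Yield of B: 1ξ₂ / 891 = 0.302 → ξ₂ = 269.1 kmol/h.
Outlet amounts (n = n₀ + Σ ν·ξ):
  E: 891 − 1(417) = 474
  D: 0 + 1(417) − 1(269.1) = 147.9
  B: 0 + 1(269.1) = 269.1

148 kmol/h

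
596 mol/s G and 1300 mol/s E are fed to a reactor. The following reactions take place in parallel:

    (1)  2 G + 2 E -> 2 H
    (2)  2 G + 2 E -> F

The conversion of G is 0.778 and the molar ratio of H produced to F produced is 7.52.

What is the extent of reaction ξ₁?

Conversion of G: G consumed = 0.778 × 596 = 463.7 mol/s = 2ξ₁ + 2ξ₂.
Selectivity: 2ξ₁ / (1ξ₂) = 7.52 → ξ₁ = 3.76 ξ₂.
Substitute: (2·3.76 + 2) ξ₂ = 463.7 → ξ₂ = 48.71 mol/s, ξ₁ = 183.1 mol/s.
Outlet amounts (n = n₀ + Σ ν·ξ):
  G: 596 − 2(183.1) − 2(48.71) = 132.3
  E: 1300 − 2(183.1) − 2(48.71) = 836.3
  H: 0 + 2(183.1) = 366.3
  F: 0 + 1(48.71) = 48.71

ξ₁ = 183 mol/s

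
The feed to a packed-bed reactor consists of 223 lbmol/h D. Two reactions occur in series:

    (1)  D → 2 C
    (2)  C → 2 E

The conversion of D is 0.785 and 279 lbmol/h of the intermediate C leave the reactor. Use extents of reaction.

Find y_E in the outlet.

0.303

Conversion of D: D consumed = 1ξ₁ = 0.785 × 223 → ξ₁ = 175.1 lbmol/h.
C balance: n_C = 0 + 2ξ₁ − 1ξ₂ = 279 → ξ₂ = (2·175.1 − 279)/1 = 71.11 lbmol/h.
Outlet amounts (n = n₀ + Σ ν·ξ):
  D: 223 − 1(175.1) = 47.94
  C: 0 + 2(175.1) − 1(71.11) = 279
  E: 0 + 2(71.11) = 142.2
Total out = 469.2 lbmol/h; y_E = 142.2 / 469.2 = 0.3031.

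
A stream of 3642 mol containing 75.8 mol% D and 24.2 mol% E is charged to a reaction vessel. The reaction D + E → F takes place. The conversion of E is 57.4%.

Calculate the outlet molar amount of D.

2250 mol

E reacted = 0.574 × 881.4 = 505.9 mol; ν_E = −1, so ξ = 505.9/1 = 505.9 mol.
Outlet amounts (n = n₀ + ν ξ):
  D: 2761 − 1(505.9) = 2255
  E: 881.4 − 1(505.9) = 375.5
  F: 0 + 1(505.9) = 505.9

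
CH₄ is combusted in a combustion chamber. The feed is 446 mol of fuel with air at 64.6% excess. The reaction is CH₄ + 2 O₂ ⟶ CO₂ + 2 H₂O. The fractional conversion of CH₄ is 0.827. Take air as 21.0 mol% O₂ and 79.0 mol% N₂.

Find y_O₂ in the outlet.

0.0982

Stoichiometric O₂ = 2 × 446 = 892 mol; O₂ fed = 892 × 1.646 = 1468 mol.
N₂ fed = 1468 × 79/21 = 5523 mol.
Fuel reacted = 0.827 × 446 → ξ = 368.8 mol.
Outlet (n = n₀ + ν ξ):
  CH₄: 446 − 1(368.8) = 77.16
  O₂: 1468 − 2(368.8) = 730.5
  N₂: 5523 (inert)
  CO₂: 0 + 1(368.8) = 368.8
  H₂O: 0 + 2(368.8) = 737.7
Total out = 7438 mol; y_O₂ = 730.5 / 7438 = 0.09822.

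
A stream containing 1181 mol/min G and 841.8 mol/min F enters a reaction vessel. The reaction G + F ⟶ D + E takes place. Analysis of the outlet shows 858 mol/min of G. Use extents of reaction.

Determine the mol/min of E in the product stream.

323 mol/min

For G: n = n₀ − 1ξ → 858 = 1181 − 1ξ, giving ξ = 323 mol/min.
Outlet amounts (n = n₀ + ν ξ):
  G: 1181 − 1(323) = 858
  F: 841.8 − 1(323) = 518.8
  D: 0 + 1(323) = 323
  E: 0 + 1(323) = 323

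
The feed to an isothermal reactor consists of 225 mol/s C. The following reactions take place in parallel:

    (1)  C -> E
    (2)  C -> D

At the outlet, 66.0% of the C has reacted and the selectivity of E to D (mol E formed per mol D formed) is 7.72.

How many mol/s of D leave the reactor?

17 mol/s

Conversion of C: C consumed = 0.66 × 225 = 148.5 mol/s = 1ξ₁ + 1ξ₂.
Selectivity: 1ξ₁ / (1ξ₂) = 7.72 → ξ₁ = 7.72 ξ₂.
Substitute: (1·7.72 + 1) ξ₂ = 148.5 → ξ₂ = 17.03 mol/s, ξ₁ = 131.5 mol/s.
Outlet amounts (n = n₀ + Σ ν·ξ):
  C: 225 − 1(131.5) − 1(17.03) = 76.5
  E: 0 + 1(131.5) = 131.5
  D: 0 + 1(17.03) = 17.03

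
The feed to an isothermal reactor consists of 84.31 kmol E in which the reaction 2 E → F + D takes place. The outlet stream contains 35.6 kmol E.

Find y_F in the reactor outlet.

For E: n = n₀ − 2ξ → 35.6 = 84.31 − 2ξ, giving ξ = 24.36 kmol.
Outlet amounts (n = n₀ + ν ξ):
  E: 84.31 − 2(24.36) = 35.6
  F: 0 + 1(24.36) = 24.36
  D: 0 + 1(24.36) = 24.36
Total out = 84.31 kmol; y_F = 24.36 / 84.31 = 0.2889.

0.289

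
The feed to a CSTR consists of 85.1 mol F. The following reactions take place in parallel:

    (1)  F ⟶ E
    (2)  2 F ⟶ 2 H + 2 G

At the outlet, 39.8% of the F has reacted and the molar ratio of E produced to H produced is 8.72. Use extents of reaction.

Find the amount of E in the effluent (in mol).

30.4 mol

Conversion of F: F consumed = 0.398 × 85.1 = 33.87 mol = 1ξ₁ + 2ξ₂.
Selectivity: 1ξ₁ / (2ξ₂) = 8.72 → ξ₁ = 17.44 ξ₂.
Substitute: (1·17.44 + 2) ξ₂ = 33.87 → ξ₂ = 1.742 mol, ξ₁ = 30.39 mol.
Outlet amounts (n = n₀ + Σ ν·ξ):
  F: 85.1 − 1(30.39) − 2(1.742) = 51.23
  E: 0 + 1(30.39) = 30.39
  H: 0 + 2(1.742) = 3.485
  G: 0 + 2(1.742) = 3.485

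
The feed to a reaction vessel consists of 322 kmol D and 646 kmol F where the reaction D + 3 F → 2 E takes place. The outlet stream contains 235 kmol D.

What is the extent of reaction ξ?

ξ = 87 kmol

For D: n = n₀ − 1ξ → 235 = 322 − 1ξ, giving ξ = 87 kmol.
Outlet amounts (n = n₀ + ν ξ):
  D: 322 − 1(87) = 235
  F: 646 − 3(87) = 385
  E: 0 + 2(87) = 174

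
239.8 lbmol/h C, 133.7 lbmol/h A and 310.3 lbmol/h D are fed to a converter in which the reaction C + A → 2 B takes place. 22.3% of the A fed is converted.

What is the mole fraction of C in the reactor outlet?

A reacted = 0.223 × 133.7 = 29.82 lbmol/h; ν_A = −1, so ξ = 29.82/1 = 29.82 lbmol/h.
Outlet amounts (n = n₀ + ν ξ):
  C: 239.8 − 1(29.82) = 210
  A: 133.7 − 1(29.82) = 103.9
  B: 0 + 2(29.82) = 59.63
  D: 310.3 (inert)
Total out = 683.8 lbmol/h; y_C = 210 / 683.8 = 0.3071.

0.307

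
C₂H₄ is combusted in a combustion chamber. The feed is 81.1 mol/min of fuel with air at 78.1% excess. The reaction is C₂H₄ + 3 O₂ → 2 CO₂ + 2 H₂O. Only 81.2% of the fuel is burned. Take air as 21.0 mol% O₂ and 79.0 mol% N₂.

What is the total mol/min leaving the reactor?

2140 mol/min

Stoichiometric O₂ = 3 × 81.1 = 243.3 mol/min; O₂ fed = 243.3 × 1.781 = 433.3 mol/min.
N₂ fed = 433.3 × 79/21 = 1630 mol/min.
Fuel reacted = 0.812 × 81.1 → ξ = 65.85 mol/min.
Outlet (n = n₀ + ν ξ):
  C₂H₄: 81.1 − 1(65.85) = 15.25
  O₂: 433.3 − 3(65.85) = 235.8
  N₂: 1630 (inert)
  CO₂: 0 + 2(65.85) = 131.7
  H₂O: 0 + 2(65.85) = 131.7
Total out = 15.25 + 235.8 + 1630 + 131.7 + 131.7 = 2145 mol/min.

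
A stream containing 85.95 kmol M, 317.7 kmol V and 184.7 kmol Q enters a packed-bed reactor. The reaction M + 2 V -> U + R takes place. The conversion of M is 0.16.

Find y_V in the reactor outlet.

0.505

M reacted = 0.16 × 85.95 = 13.75 kmol; ν_M = −1, so ξ = 13.75/1 = 13.75 kmol.
Outlet amounts (n = n₀ + ν ξ):
  M: 85.95 − 1(13.75) = 72.2
  V: 317.7 − 2(13.75) = 290.2
  U: 0 + 1(13.75) = 13.75
  R: 0 + 1(13.75) = 13.75
  Q: 184.7 (inert)
Total out = 574.6 kmol; y_V = 290.2 / 574.6 = 0.505.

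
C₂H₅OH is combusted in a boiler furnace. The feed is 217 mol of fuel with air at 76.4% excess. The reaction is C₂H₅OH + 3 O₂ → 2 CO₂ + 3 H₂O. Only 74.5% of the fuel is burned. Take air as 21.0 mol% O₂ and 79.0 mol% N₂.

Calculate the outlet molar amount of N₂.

4320 mol

Stoichiometric O₂ = 3 × 217 = 651 mol; O₂ fed = 651 × 1.764 = 1148 mol.
N₂ fed = 1148 × 79/21 = 4320 mol.
Fuel reacted = 0.745 × 217 → ξ = 161.7 mol.
Outlet (n = n₀ + ν ξ):
  C₂H₅OH: 217 − 1(161.7) = 55.34
  O₂: 1148 − 3(161.7) = 663.4
  N₂: 4320 (inert)
  CO₂: 0 + 2(161.7) = 323.3
  H₂O: 0 + 3(161.7) = 485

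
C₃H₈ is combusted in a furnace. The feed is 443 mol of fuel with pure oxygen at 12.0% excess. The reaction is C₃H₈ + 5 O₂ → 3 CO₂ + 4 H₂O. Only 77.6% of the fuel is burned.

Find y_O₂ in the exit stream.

Stoichiometric O₂ = 5 × 443 = 2215 mol; O₂ fed = 2215 × 1.120 = 2481 mol.
Fuel reacted = 0.776 × 443 → ξ = 343.8 mol.
Outlet (n = n₀ + ν ξ):
  C₃H₈: 443 − 1(343.8) = 99.23
  O₂: 2481 − 5(343.8) = 762
  CO₂: 0 + 3(343.8) = 1031
  H₂O: 0 + 4(343.8) = 1375
Total out = 3268 mol; y_O₂ = 762 / 3268 = 0.2332.

0.233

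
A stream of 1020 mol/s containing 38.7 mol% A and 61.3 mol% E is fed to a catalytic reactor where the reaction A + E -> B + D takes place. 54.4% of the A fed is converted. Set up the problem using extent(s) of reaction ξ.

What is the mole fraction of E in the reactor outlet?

A reacted = 0.544 × 394.7 = 214.7 mol/s; ν_A = −1, so ξ = 214.7/1 = 214.7 mol/s.
Outlet amounts (n = n₀ + ν ξ):
  A: 394.7 − 1(214.7) = 180
  E: 625.3 − 1(214.7) = 410.5
  B: 0 + 1(214.7) = 214.7
  D: 0 + 1(214.7) = 214.7
Total out = 1020 mol/s; y_E = 410.5 / 1020 = 0.4025.

0.402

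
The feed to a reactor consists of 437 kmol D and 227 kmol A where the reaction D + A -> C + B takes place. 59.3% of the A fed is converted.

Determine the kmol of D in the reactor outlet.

A reacted = 0.593 × 227 = 134.6 kmol; ν_A = −1, so ξ = 134.6/1 = 134.6 kmol.
Outlet amounts (n = n₀ + ν ξ):
  D: 437 − 1(134.6) = 302.4
  A: 227 − 1(134.6) = 92.39
  C: 0 + 1(134.6) = 134.6
  B: 0 + 1(134.6) = 134.6

302 kmol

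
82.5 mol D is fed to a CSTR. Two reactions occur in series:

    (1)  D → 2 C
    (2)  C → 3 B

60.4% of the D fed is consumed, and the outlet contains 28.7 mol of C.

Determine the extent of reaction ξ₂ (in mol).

ξ₂ = 71 mol

Conversion of D: D consumed = 1ξ₁ = 0.604 × 82.5 → ξ₁ = 49.83 mol.
C balance: n_C = 0 + 2ξ₁ − 1ξ₂ = 28.7 → ξ₂ = (2·49.83 − 28.7)/1 = 70.96 mol.
Outlet amounts (n = n₀ + Σ ν·ξ):
  D: 82.5 − 1(49.83) = 32.67
  C: 0 + 2(49.83) − 1(70.96) = 28.7
  B: 0 + 3(70.96) = 212.9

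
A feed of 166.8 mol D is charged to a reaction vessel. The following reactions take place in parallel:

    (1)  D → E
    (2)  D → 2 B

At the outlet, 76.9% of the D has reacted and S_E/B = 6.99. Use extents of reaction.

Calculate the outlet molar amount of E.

120 mol

Conversion of D: D consumed = 0.769 × 166.8 = 128.3 mol = 1ξ₁ + 1ξ₂.
Selectivity: 1ξ₁ / (2ξ₂) = 6.99 → ξ₁ = 13.98 ξ₂.
Substitute: (1·13.98 + 1) ξ₂ = 128.3 → ξ₂ = 8.563 mol, ξ₁ = 119.7 mol.
Outlet amounts (n = n₀ + Σ ν·ξ):
  D: 166.8 − 1(119.7) − 1(8.563) = 38.53
  E: 0 + 1(119.7) = 119.7
  B: 0 + 2(8.563) = 17.13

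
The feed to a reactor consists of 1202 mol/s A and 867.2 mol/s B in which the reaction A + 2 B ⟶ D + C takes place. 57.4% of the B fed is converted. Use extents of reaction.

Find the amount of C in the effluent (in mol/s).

249 mol/s

B reacted = 0.574 × 867.2 = 497.8 mol/s; ν_B = −2, so ξ = 497.8/2 = 248.9 mol/s.
Outlet amounts (n = n₀ + ν ξ):
  A: 1202 − 1(248.9) = 953.1
  B: 867.2 − 2(248.9) = 369.4
  D: 0 + 1(248.9) = 248.9
  C: 0 + 1(248.9) = 248.9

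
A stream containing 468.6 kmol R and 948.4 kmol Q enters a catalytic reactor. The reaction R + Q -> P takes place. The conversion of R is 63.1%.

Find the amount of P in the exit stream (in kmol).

296 kmol

R reacted = 0.631 × 468.6 = 295.7 kmol; ν_R = −1, so ξ = 295.7/1 = 295.7 kmol.
Outlet amounts (n = n₀ + ν ξ):
  R: 468.6 − 1(295.7) = 172.9
  Q: 948.4 − 1(295.7) = 652.7
  P: 0 + 1(295.7) = 295.7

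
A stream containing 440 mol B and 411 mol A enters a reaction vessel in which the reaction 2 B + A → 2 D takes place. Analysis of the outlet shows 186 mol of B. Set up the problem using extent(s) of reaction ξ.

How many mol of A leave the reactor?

284 mol

For B: n = n₀ − 2ξ → 186 = 440 − 2ξ, giving ξ = 127 mol.
Outlet amounts (n = n₀ + ν ξ):
  B: 440 − 2(127) = 186
  A: 411 − 1(127) = 284
  D: 0 + 2(127) = 254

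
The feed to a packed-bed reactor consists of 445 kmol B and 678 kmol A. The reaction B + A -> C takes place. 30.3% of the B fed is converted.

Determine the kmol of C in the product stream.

B reacted = 0.303 × 445 = 134.8 kmol; ν_B = −1, so ξ = 134.8/1 = 134.8 kmol.
Outlet amounts (n = n₀ + ν ξ):
  B: 445 − 1(134.8) = 310.2
  A: 678 − 1(134.8) = 543.2
  C: 0 + 1(134.8) = 134.8

135 kmol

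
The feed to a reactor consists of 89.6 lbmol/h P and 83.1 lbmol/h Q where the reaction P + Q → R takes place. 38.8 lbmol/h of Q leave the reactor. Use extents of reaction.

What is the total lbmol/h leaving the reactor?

128 lbmol/h

For Q: n = n₀ − 1ξ → 38.8 = 83.1 − 1ξ, giving ξ = 44.3 lbmol/h.
Outlet amounts (n = n₀ + ν ξ):
  P: 89.6 − 1(44.3) = 45.3
  Q: 83.1 − 1(44.3) = 38.8
  R: 0 + 1(44.3) = 44.3
Total out = 45.3 + 38.8 + 44.3 = 128.4 lbmol/h.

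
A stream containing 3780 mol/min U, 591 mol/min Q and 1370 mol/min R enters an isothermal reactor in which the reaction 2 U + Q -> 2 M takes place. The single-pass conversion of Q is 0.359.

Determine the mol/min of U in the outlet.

3360 mol/min

Q reacted = 0.359 × 591 = 212.2 mol/min; ν_Q = −1, so ξ = 212.2/1 = 212.2 mol/min.
Outlet amounts (n = n₀ + ν ξ):
  U: 3780 − 2(212.2) = 3356
  Q: 591 − 1(212.2) = 378.8
  M: 0 + 2(212.2) = 424.3
  R: 1370 (inert)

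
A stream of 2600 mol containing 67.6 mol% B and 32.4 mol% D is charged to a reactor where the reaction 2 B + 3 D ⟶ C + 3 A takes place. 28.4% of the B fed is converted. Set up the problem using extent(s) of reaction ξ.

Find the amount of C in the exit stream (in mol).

B reacted = 0.284 × 1758 = 499.2 mol; ν_B = −2, so ξ = 499.2/2 = 249.6 mol.
Outlet amounts (n = n₀ + ν ξ):
  B: 1758 − 2(249.6) = 1258
  D: 842.4 − 3(249.6) = 93.66
  C: 0 + 1(249.6) = 249.6
  A: 0 + 3(249.6) = 748.7

250 mol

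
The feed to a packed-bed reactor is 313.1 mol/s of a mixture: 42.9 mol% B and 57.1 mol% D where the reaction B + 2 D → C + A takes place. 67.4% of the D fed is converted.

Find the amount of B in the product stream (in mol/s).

D reacted = 0.674 × 178.8 = 120.5 mol/s; ν_D = −2, so ξ = 120.5/2 = 60.25 mol/s.
Outlet amounts (n = n₀ + ν ξ):
  B: 134.3 − 1(60.25) = 74.07
  D: 178.8 − 2(60.25) = 58.28
  C: 0 + 1(60.25) = 60.25
  A: 0 + 1(60.25) = 60.25

74.1 mol/s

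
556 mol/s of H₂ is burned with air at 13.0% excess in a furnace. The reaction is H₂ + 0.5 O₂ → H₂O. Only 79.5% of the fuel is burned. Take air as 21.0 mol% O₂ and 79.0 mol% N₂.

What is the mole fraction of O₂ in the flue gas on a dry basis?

0.0671

Stoichiometric O₂ = 0.5 × 556 = 278 mol/s; O₂ fed = 278 × 1.130 = 314.1 mol/s.
N₂ fed = 314.1 × 79/21 = 1182 mol/s.
Fuel reacted = 0.795 × 556 → ξ = 442 mol/s.
Outlet (n = n₀ + ν ξ):
  H₂: 556 − 1(442) = 114
  O₂: 314.1 − 0.5(442) = 93.13
  N₂: 1182 (inert)
  H₂O: 0 + 1(442) = 442
Dry total = 1389 mol/s; y_O₂ (dry) = 93.13 / 1389 = 0.06705.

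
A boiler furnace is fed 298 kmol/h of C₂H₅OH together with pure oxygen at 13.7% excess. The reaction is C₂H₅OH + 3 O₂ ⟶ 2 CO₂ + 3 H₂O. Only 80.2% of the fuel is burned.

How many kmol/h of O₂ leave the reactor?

299 kmol/h

Stoichiometric O₂ = 3 × 298 = 894 kmol/h; O₂ fed = 894 × 1.137 = 1016 kmol/h.
Fuel reacted = 0.802 × 298 → ξ = 239 kmol/h.
Outlet (n = n₀ + ν ξ):
  C₂H₅OH: 298 − 1(239) = 59
  O₂: 1016 − 3(239) = 299.5
  CO₂: 0 + 2(239) = 478
  H₂O: 0 + 3(239) = 717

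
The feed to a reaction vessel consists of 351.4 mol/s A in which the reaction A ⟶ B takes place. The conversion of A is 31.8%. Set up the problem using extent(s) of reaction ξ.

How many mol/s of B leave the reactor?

112 mol/s

A reacted = 0.318 × 351.4 = 111.7 mol/s; ν_A = −1, so ξ = 111.7/1 = 111.7 mol/s.
Outlet amounts (n = n₀ + ν ξ):
  A: 351.4 − 1(111.7) = 239.7
  B: 0 + 1(111.7) = 111.7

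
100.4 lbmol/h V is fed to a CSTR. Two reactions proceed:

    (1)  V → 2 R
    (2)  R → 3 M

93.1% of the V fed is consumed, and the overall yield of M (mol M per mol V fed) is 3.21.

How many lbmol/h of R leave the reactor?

Conversion of V: V consumed = 1ξ₁ = 0.931 × 100.4 → ξ₁ = 93.47 lbmol/h.
Yield of M: 3ξ₂ / 100.4 = 3.21 → ξ₂ = 107.4 lbmol/h.
Outlet amounts (n = n₀ + Σ ν·ξ):
  V: 100.4 − 1(93.47) = 6.928
  R: 0 + 2(93.47) − 1(107.4) = 79.52
  M: 0 + 3(107.4) = 322.3

79.5 lbmol/h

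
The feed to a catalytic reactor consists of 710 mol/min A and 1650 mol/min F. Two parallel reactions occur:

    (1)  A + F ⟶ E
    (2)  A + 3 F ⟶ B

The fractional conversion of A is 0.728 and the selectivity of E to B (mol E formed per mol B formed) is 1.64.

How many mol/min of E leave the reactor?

Conversion of A: A consumed = 0.728 × 710 = 516.9 mol/min = 1ξ₁ + 1ξ₂.
Selectivity: 1ξ₁ / (1ξ₂) = 1.64 → ξ₁ = 1.64 ξ₂.
Substitute: (1·1.64 + 1) ξ₂ = 516.9 → ξ₂ = 195.8 mol/min, ξ₁ = 321.1 mol/min.
Outlet amounts (n = n₀ + Σ ν·ξ):
  A: 710 − 1(321.1) − 1(195.8) = 193.1
  F: 1650 − 1(321.1) − 3(195.8) = 741.5
  E: 0 + 1(321.1) = 321.1
  B: 0 + 1(195.8) = 195.8

321 mol/min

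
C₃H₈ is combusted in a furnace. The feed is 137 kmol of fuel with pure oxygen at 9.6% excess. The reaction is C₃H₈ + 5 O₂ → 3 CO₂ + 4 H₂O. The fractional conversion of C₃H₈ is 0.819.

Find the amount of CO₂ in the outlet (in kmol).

337 kmol

Stoichiometric O₂ = 5 × 137 = 685 kmol; O₂ fed = 685 × 1.096 = 750.8 kmol.
Fuel reacted = 0.819 × 137 → ξ = 112.2 kmol.
Outlet (n = n₀ + ν ξ):
  C₃H₈: 137 − 1(112.2) = 24.8
  O₂: 750.8 − 5(112.2) = 189.7
  CO₂: 0 + 3(112.2) = 336.6
  H₂O: 0 + 4(112.2) = 448.8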